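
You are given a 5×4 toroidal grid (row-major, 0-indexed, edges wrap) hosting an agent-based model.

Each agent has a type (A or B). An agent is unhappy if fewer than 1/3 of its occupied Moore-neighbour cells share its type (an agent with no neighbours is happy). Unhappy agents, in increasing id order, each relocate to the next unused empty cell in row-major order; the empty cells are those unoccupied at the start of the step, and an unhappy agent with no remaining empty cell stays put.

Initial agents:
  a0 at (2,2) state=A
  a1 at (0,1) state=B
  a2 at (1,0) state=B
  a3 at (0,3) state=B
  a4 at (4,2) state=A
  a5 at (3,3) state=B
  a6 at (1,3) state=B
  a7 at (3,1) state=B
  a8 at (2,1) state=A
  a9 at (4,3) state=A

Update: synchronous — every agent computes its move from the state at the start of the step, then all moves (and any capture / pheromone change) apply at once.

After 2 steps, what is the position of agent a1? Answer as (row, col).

t=1: a0@(0,0):A a1@(0,1):B a2@(1,0):B a3@(0,3):B a4@(0,2):A a5@(1,1):B a6@(1,3):B a7@(1,2):B a8@(2,1):A a9@(4,3):A
t=2: a0@(2,0):A a1@(0,1):B a2@(1,0):B a3@(0,3):B a4@(2,2):A a5@(1,1):B a6@(1,3):B a7@(1,2):B a8@(2,3):A a9@(4,3):A

(0, 1)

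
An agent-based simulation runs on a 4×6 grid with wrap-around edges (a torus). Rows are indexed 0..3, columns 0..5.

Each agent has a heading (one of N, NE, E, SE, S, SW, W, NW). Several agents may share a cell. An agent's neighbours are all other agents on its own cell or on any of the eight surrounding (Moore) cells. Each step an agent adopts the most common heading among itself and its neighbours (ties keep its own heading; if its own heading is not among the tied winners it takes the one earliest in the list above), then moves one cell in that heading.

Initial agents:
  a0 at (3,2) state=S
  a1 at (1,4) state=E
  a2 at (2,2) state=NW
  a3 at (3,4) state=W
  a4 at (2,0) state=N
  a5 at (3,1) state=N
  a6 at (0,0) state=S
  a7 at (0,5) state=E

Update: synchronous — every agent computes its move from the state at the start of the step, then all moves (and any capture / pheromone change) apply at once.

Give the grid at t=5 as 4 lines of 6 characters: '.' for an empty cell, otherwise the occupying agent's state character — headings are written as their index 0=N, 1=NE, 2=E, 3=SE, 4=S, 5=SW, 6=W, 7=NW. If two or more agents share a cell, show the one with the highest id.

t=1: a0@(0,2):S a1@(1,5):E a2@(1,1):NW a3@(3,3):W a4@(1,0):N a5@(2,1):N a6@(1,0):S a7@(0,0):E
t=2: a0@(1,2):S a1@(1,0):E a2@(0,1):N a3@(3,2):W a4@(0,0):N a5@(1,1):N a6@(0,0):N a7@(0,1):E
t=3: a0@(0,2):N a1@(0,0):N a2@(3,1):N a3@(3,1):W a4@(3,0):N a5@(0,1):N a6@(3,0):N a7@(3,1):N
t=4: a0@(3,2):N a1@(3,0):N a2@(2,1):N a3@(2,1):N a4@(2,0):N a5@(3,1):N a6@(2,0):N a7@(2,1):N
t=5: a0@(2,2):N a1@(2,0):N a2@(1,1):N a3@(1,1):N a4@(1,0):N a5@(2,1):N a6@(1,0):N a7@(1,1):N

......
00....
000...
......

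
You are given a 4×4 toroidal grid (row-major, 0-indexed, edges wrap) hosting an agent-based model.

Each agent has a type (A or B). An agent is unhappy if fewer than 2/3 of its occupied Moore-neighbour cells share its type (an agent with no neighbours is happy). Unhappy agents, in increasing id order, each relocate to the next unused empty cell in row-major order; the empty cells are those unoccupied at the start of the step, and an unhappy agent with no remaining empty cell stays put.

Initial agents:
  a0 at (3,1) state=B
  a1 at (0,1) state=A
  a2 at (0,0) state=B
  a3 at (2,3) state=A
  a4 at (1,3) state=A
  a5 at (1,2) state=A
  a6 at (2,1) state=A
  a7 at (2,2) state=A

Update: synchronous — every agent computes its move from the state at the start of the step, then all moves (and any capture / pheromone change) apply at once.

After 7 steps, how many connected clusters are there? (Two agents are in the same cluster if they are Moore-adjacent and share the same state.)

t=1: a0@(0,2):B a1@(0,3):A a2@(1,0):B a3@(2,3):A a4@(1,3):A a5@(1,2):A a6@(2,1):A a7@(2,2):A
t=2: a0@(0,0):B a1@(0,1):A a2@(1,1):B a3@(2,3):A a4@(1,3):A a5@(1,2):A a6@(2,1):A a7@(2,2):A
t=3: a0@(0,2):B a1@(0,3):A a2@(1,0):B a3@(2,3):A a4@(1,3):A a5@(1,2):A a6@(2,1):A a7@(2,2):A
t=4: a0@(0,0):B a1@(0,1):A a2@(1,1):B a3@(2,3):A a4@(1,3):A a5@(1,2):A a6@(2,1):A a7@(2,2):A
t=5: a0@(0,2):B a1@(0,3):A a2@(1,0):B a3@(2,3):A a4@(1,3):A a5@(1,2):A a6@(2,1):A a7@(2,2):A
t=6: a0@(0,0):B a1@(0,1):A a2@(1,1):B a3@(2,3):A a4@(1,3):A a5@(1,2):A a6@(2,1):A a7@(2,2):A
t=7: a0@(0,2):B a1@(0,3):A a2@(1,0):B a3@(2,3):A a4@(1,3):A a5@(1,2):A a6@(2,1):A a7@(2,2):A

3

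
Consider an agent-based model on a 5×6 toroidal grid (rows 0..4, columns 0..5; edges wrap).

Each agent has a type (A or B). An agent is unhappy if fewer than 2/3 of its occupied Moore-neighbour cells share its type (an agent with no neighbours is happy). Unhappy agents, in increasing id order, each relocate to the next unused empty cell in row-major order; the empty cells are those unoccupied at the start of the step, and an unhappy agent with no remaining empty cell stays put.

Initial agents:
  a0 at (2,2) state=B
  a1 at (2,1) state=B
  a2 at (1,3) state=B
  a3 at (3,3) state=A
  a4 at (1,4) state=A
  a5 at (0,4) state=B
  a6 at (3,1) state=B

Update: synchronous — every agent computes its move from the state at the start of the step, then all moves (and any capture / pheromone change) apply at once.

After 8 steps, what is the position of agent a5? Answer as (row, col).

(0, 4)

t=1: a0@(2,2):B a1@(2,1):B a2@(1,3):B a3@(0,0):A a4@(0,1):A a5@(0,2):B a6@(3,1):B
t=2: a0@(2,2):B a1@(2,1):B a2@(1,3):B a3@(0,0):A a4@(0,3):A a5@(0,4):B a6@(3,1):B
t=3: a0@(2,2):B a1@(2,1):B a2@(1,3):B a3@(0,0):A a4@(0,1):A a5@(0,2):B a6@(3,1):B
t=4: a0@(2,2):B a1@(2,1):B a2@(1,3):B a3@(0,0):A a4@(0,3):A a5@(0,4):B a6@(3,1):B
t=5: a0@(2,2):B a1@(2,1):B a2@(1,3):B a3@(0,0):A a4@(0,1):A a5@(0,2):B a6@(3,1):B
t=6: a0@(2,2):B a1@(2,1):B a2@(1,3):B a3@(0,0):A a4@(0,3):A a5@(0,4):B a6@(3,1):B
t=7: a0@(2,2):B a1@(2,1):B a2@(1,3):B a3@(0,0):A a4@(0,1):A a5@(0,2):B a6@(3,1):B
t=8: a0@(2,2):B a1@(2,1):B a2@(1,3):B a3@(0,0):A a4@(0,3):A a5@(0,4):B a6@(3,1):B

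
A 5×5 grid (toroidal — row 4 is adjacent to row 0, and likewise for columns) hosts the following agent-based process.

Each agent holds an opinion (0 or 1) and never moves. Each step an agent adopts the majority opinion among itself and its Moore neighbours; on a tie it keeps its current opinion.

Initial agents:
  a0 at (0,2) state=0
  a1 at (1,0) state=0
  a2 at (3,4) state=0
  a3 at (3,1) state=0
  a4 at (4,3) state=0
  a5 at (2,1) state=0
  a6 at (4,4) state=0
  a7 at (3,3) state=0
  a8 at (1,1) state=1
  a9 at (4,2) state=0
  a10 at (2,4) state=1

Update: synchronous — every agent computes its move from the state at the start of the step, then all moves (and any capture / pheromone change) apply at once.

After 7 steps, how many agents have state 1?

t=1: a0@(0,2):0 a1@(1,0):0 a2@(3,4):0 a3@(3,1):0 a4@(4,3):0 a5@(2,1):0 a6@(4,4):0 a7@(3,3):0 a8@(1,1):0 a9@(4,2):0 a10@(2,4):0
t=2: (unchanged — steady state)

0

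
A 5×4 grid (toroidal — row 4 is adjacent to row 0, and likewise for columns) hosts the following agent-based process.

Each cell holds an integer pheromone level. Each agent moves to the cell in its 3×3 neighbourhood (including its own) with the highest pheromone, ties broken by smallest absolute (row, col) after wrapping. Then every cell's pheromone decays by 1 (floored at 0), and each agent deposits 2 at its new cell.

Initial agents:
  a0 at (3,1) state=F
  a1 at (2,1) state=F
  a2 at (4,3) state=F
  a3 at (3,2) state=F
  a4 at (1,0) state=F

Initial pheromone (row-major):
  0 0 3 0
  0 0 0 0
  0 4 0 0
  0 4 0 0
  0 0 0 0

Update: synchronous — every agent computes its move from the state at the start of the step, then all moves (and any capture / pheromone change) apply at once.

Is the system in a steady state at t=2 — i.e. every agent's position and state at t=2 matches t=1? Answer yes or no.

t=1: a0@(2,1) a1@(2,1) a2@(0,2) a3@(2,1) a4@(2,1) | pheromone: 0 0 4 0 / 0 0 0 0 / 0 11 0 0 / 0 3 0 0 / 0 0 0 0
t=2: a0@(2,1) a1@(2,1) a2@(0,2) a3@(2,1) a4@(2,1) | pheromone: 0 0 5 0 / 0 0 0 0 / 0 18 0 0 / 0 2 0 0 / 0 0 0 0

yes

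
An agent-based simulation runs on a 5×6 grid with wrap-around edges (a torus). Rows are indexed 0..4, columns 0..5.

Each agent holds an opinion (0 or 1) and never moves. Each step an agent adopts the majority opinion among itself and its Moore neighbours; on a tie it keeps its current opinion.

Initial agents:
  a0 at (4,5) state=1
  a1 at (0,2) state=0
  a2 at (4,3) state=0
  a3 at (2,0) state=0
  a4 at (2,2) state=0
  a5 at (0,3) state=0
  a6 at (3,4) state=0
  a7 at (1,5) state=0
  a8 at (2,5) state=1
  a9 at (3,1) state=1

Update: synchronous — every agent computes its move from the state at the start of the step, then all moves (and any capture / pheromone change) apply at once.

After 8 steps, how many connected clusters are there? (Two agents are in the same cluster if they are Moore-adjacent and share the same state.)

t=1: a0@(4,5):1 a1@(0,2):0 a2@(4,3):0 a3@(2,0):0 a4@(2,2):0 a5@(0,3):0 a6@(3,4):0 a7@(1,5):0 a8@(2,5):0 a9@(3,1):0
t=2: (unchanged — steady state)

2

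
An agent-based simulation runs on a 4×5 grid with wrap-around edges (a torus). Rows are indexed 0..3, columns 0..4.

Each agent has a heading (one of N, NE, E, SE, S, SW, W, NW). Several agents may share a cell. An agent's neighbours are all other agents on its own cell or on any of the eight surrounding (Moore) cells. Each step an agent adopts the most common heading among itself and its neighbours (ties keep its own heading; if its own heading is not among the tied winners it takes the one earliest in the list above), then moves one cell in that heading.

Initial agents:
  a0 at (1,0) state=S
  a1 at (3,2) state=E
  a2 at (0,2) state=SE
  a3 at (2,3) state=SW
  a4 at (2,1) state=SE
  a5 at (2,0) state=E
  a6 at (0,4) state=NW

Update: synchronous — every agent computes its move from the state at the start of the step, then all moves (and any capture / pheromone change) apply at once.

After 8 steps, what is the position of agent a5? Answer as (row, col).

t=1: a0@(2,0):S a1@(0,3):SE a2@(1,3):SE a3@(3,2):SW a4@(2,2):E a5@(2,1):E a6@(3,3):NW
t=2: a0@(3,0):S a1@(1,4):SE a2@(2,4):SE a3@(3,3):E a4@(2,3):E a5@(2,2):E a6@(2,2):NW
t=3: a0@(0,0):S a1@(2,0):SE a2@(3,0):SE a3@(3,4):E a4@(2,4):E a5@(2,3):E a6@(2,3):E
t=4: a0@(1,0):S a1@(3,1):SE a2@(0,1):SE a3@(3,0):E a4@(2,0):E a5@(2,4):E a6@(2,4):E
t=5: a0@(1,1):E a1@(0,2):SE a2@(1,2):SE a3@(3,1):E a4@(2,1):E a5@(2,0):E a6@(2,0):E
t=6: a0@(1,2):E a1@(1,3):SE a2@(2,3):SE a3@(3,2):E a4@(2,2):E a5@(2,1):E a6@(2,1):E
t=7: a0@(1,3):E a1@(2,4):SE a2@(2,4):E a3@(3,3):E a4@(2,3):E a5@(2,2):E a6@(2,2):E
t=8: a0@(1,4):E a1@(2,0):E a2@(2,0):E a3@(3,4):E a4@(2,4):E a5@(2,3):E a6@(2,3):E

(2, 3)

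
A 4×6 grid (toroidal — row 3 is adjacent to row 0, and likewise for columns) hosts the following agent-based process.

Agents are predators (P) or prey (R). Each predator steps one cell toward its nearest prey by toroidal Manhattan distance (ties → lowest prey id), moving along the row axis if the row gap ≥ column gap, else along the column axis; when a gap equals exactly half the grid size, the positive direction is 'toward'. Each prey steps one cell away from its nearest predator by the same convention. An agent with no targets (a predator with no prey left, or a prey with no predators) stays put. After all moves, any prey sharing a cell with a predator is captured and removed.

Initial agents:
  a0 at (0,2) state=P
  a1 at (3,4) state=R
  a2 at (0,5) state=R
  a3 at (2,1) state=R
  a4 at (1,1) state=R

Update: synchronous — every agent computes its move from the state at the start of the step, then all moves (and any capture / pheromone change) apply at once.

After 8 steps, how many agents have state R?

t=1: a0@(1,2):P a1@(3,5):R a2@(0,4):R a3@(1,1):R a4@(2,1):R
t=2: a0@(1,1):P a1@(3,4):R a2@(0,5):R a3@(1,0):R a4@(3,1):R
t=3: a0@(1,0):P a1@(3,3):R a2@(0,4):R a3@(1,5):R a4@(2,1):R
t=4: a0@(1,5):P a1@(3,2):R a2@(0,3):R a3@(1,4):R a4@(3,1):R
t=5: a0@(1,4):P a1@(3,1):R a2@(0,2):R a3@(1,3):R a4@(2,1):R
t=6: a0@(1,3):P a1@(3,0):R a2@(0,1):R a3@(1,2):R a4@(2,0):R
t=7: a0@(1,2):P a1@(3,5):R a2@(0,0):R a3@(1,1):R a4@(2,5):R
t=8: a0@(1,1):P a1@(3,4):R a2@(0,5):R a3@(1,0):R a4@(2,4):R

4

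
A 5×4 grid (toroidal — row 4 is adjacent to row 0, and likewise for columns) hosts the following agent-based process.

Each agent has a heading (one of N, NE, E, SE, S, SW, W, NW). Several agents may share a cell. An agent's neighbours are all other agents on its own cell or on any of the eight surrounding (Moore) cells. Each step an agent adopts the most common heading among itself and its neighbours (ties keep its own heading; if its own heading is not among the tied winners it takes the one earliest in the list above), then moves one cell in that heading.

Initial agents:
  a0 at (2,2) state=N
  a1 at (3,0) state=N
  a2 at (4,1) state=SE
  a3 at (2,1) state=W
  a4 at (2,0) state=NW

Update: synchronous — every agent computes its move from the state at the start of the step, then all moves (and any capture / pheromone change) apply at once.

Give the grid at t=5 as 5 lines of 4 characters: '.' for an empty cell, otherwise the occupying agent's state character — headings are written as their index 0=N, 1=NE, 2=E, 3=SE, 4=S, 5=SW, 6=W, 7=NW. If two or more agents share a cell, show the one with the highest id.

....
..0.
.000
0...
....

t=1: a0@(1,2):N a1@(2,0):N a2@(0,2):SE a3@(1,1):N a4@(1,3):NW
t=2: a0@(0,2):N a1@(1,0):N a2@(4,2):N a3@(0,1):N a4@(0,3):N
t=3: a0@(4,2):N a1@(0,0):N a2@(3,2):N a3@(4,1):N a4@(4,3):N
t=4: a0@(3,2):N a1@(4,0):N a2@(2,2):N a3@(3,1):N a4@(3,3):N
t=5: a0@(2,2):N a1@(3,0):N a2@(1,2):N a3@(2,1):N a4@(2,3):N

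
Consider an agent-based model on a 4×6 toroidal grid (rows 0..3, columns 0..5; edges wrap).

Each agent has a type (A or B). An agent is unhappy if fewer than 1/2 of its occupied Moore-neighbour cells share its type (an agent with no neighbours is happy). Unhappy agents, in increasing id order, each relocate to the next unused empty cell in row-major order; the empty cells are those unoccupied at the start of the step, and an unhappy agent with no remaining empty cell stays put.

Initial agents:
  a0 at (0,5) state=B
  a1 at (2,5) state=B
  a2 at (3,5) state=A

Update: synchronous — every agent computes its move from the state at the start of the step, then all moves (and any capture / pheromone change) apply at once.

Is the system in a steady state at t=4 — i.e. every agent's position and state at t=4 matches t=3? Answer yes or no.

t=1: a0@(0,0):B a1@(0,1):B a2@(0,2):A
t=2: a0@(0,0):B a1@(0,1):B a2@(0,3):A
t=3: (unchanged — steady state)

yes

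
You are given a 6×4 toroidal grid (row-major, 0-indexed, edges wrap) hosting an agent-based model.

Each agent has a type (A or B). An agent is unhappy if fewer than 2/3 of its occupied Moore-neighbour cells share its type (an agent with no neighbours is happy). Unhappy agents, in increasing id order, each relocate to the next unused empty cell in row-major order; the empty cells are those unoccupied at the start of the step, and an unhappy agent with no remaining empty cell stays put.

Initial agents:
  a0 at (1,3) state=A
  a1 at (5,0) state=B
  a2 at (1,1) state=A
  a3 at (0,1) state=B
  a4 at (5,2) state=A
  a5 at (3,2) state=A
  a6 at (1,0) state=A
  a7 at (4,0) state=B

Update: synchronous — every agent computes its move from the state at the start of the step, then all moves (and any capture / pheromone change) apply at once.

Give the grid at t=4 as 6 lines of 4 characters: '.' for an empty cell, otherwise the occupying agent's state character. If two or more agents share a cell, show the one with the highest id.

t=1: a0@(1,3):A a1@(5,0):B a2@(0,0):A a3@(0,2):B a4@(0,3):A a5@(3,2):A a6@(1,0):A a7@(4,0):B
t=2: a0@(1,3):A a1@(0,1):B a2@(0,0):A a3@(1,1):B a4@(1,2):A a5@(3,2):A a6@(1,0):A a7@(4,0):B
t=3: a0@(1,3):A a1@(0,2):B a2@(0,3):A a3@(2,0):B a4@(2,1):A a5@(3,2):A a6@(2,2):A a7@(4,0):B
t=4: a0@(0,0):A a1@(0,1):B a2@(1,0):A a3@(1,1):B a4@(2,1):A a5@(3,2):A a6@(2,2):A a7@(4,0):B

AB..
AB..
.AA.
..A.
B...
....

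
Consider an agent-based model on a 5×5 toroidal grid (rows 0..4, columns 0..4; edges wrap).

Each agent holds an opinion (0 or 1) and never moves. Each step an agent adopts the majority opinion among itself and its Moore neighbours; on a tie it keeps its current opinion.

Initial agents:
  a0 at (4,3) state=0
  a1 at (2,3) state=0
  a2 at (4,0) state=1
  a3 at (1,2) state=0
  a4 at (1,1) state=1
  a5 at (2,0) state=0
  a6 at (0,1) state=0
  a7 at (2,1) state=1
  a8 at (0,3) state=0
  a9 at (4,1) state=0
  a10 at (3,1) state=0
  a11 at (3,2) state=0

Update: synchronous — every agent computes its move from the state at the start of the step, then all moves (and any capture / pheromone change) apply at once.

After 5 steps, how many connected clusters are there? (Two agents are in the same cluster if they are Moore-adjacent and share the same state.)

t=1: a0@(4,3):0 a1@(2,3):0 a2@(4,0):0 a3@(1,2):0 a4@(1,1):0 a5@(2,0):0 a6@(0,1):0 a7@(2,1):0 a8@(0,3):0 a9@(4,1):0 a10@(3,1):0 a11@(3,2):0
t=2: (unchanged — steady state)

1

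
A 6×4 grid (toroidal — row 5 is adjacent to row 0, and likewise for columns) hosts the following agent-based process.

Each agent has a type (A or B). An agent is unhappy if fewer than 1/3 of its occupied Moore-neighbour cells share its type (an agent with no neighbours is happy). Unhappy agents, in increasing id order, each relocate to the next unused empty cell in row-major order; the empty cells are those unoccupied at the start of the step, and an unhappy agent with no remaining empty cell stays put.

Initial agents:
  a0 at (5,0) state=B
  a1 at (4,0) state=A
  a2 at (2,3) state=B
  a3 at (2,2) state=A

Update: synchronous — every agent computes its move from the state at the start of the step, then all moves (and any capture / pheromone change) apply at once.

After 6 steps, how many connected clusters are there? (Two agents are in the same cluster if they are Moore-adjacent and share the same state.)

4

t=1: a0@(0,0):B a1@(0,1):A a2@(0,2):B a3@(0,3):A
t=2: a0@(1,0):B a1@(1,1):A a2@(1,2):B a3@(1,3):A
t=3: a0@(0,0):B a1@(0,1):A a2@(0,2):B a3@(0,3):A
t=4: a0@(1,0):B a1@(1,1):A a2@(1,2):B a3@(1,3):A
t=5: a0@(0,0):B a1@(0,1):A a2@(0,2):B a3@(0,3):A
t=6: a0@(1,0):B a1@(1,1):A a2@(1,2):B a3@(1,3):A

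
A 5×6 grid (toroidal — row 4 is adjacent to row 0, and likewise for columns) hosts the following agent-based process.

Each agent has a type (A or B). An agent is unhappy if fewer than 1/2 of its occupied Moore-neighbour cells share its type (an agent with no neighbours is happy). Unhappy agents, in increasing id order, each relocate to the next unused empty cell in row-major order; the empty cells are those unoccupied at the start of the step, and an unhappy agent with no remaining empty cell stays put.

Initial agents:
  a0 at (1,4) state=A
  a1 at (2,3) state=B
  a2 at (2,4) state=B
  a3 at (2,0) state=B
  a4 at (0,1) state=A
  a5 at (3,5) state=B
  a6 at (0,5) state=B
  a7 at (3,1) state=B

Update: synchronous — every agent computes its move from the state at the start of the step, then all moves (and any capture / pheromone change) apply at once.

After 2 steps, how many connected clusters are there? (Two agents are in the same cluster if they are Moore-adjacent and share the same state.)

3

t=1: a0@(0,0):A a1@(2,3):B a2@(2,4):B a3@(2,0):B a4@(0,1):A a5@(3,5):B a6@(0,2):B a7@(3,1):B
t=2: a0@(0,0):A a1@(2,3):B a2@(2,4):B a3@(2,0):B a4@(0,1):A a5@(3,5):B a6@(0,3):B a7@(3,1):B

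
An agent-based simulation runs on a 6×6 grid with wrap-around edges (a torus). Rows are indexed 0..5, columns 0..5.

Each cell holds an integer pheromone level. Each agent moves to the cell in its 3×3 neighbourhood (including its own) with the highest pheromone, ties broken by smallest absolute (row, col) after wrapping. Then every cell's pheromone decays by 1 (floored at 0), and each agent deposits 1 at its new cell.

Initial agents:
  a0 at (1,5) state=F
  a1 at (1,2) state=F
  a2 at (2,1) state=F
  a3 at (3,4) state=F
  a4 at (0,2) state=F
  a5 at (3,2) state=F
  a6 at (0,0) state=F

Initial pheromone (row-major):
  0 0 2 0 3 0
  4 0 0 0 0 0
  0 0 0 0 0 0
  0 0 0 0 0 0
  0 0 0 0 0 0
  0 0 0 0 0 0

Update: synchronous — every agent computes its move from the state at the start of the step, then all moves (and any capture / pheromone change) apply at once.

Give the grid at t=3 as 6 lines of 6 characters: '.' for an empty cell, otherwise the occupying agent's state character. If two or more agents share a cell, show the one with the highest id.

t=1: a0@(1,0) a1@(0,2) a2@(1,0) a3@(2,3) a4@(0,2) a5@(2,1) a6@(1,0) | pheromone: 0 0 3 0 2 0 / 6 0 0 0 0 0 / 0 1 0 1 0 0 / 0 0 0 0 0 0 / 0 0 0 0 0 0 / 0 0 0 0 0 0
t=2: a0@(1,0) a1@(0,2) a2@(1,0) a3@(2,3) a4@(0,2) a5@(1,0) a6@(1,0) | pheromone: 0 0 4 0 1 0 / 9 0 0 0 0 0 / 0 0 0 1 0 0 / 0 0 0 0 0 0 / 0 0 0 0 0 0 / 0 0 0 0 0 0
t=3: a0@(1,0) a1@(0,2) a2@(1,0) a3@(2,3) a4@(0,2) a5@(1,0) a6@(1,0) | pheromone: 0 0 5 0 0 0 / 12 0 0 0 0 0 / 0 0 0 1 0 0 / 0 0 0 0 0 0 / 0 0 0 0 0 0 / 0 0 0 0 0 0

..F...
F.....
...F..
......
......
......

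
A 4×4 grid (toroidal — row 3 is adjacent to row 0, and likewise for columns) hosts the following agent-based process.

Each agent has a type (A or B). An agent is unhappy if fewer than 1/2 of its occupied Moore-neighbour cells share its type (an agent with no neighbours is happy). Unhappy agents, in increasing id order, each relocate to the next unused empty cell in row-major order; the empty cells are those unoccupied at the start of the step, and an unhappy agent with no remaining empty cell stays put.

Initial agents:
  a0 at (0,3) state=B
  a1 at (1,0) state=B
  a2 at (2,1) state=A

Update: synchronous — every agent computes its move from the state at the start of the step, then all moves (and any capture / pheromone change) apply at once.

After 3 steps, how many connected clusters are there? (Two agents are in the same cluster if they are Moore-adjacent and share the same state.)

t=1: a0@(0,3):B a1@(1,0):B a2@(0,0):A
t=2: a0@(0,3):B a1@(1,0):B a2@(0,1):A
t=3: a0@(0,3):B a1@(1,0):B a2@(0,0):A

2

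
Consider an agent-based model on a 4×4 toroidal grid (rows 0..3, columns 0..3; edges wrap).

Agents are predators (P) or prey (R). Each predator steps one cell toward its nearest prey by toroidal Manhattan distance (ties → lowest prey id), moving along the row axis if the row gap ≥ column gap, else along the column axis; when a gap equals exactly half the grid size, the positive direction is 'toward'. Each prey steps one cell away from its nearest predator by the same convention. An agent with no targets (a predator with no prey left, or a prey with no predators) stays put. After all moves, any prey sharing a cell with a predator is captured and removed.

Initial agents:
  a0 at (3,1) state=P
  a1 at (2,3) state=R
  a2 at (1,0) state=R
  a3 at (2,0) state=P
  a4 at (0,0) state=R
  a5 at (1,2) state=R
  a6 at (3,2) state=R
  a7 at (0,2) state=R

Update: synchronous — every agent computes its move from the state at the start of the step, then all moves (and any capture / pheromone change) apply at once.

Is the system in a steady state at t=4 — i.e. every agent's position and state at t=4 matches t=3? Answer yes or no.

t=1: a0@(3,2):P a1@(2,2):R a2@(0,0):R a3@(2,3):P a4@(1,0):R a5@(0,2):R a6@(3,3):R a7@(1,2):R
t=2: a0@(2,2):P a1@(1,2):R a2@(0,3):R a3@(2,2):P a4@(0,0):R a5@(1,2):R a6@(3,0):R a7@(0,2):R
t=3: a0@(1,2):P a1@(0,2):R a2@(3,3):R a3@(1,2):P a4@(3,0):R a5@(0,2):R a6@(3,3):R a7@(3,2):R
t=4: a0@(0,2):P a1@(3,2):R a2@(2,3):R a3@(0,2):P a4@(2,0):R a5@(3,2):R a6@(2,3):R a7@(2,2):R

no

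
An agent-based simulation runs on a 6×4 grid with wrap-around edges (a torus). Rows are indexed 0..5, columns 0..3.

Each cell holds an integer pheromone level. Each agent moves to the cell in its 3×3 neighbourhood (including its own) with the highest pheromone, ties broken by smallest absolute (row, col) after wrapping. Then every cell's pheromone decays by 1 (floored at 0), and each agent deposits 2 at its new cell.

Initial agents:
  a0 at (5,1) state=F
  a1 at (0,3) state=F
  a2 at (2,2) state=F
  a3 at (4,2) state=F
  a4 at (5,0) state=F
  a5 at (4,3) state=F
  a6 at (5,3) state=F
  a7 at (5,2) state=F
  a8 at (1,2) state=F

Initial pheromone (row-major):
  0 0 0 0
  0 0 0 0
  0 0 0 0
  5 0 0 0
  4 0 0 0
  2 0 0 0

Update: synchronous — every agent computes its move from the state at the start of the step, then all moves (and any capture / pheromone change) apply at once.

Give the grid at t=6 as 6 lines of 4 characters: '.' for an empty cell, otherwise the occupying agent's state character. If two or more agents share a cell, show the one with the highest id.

t=1: a0@(4,0) a1@(5,0) a2@(1,1) a3@(3,1) a4@(4,0) a5@(3,0) a6@(4,0) a7@(0,1) a8@(0,1) | pheromone: 0 4 0 0 / 0 2 0 0 / 0 0 0 0 / 6 2 0 0 / 9 0 0 0 / 3 0 0 0
t=2: a0@(4,0) a1@(4,0) a2@(0,1) a3@(4,0) a4@(4,0) a5@(4,0) a6@(4,0) a7@(0,1) a8@(0,1) | pheromone: 0 9 0 0 / 0 1 0 0 / 0 0 0 0 / 5 1 0 0 / 20 0 0 0 / 2 0 0 0
t=3: a0@(4,0) a1@(4,0) a2@(0,1) a3@(4,0) a4@(4,0) a5@(4,0) a6@(4,0) a7@(0,1) a8@(0,1) | pheromone: 0 14 0 0 / 0 0 0 0 / 0 0 0 0 / 4 0 0 0 / 31 0 0 0 / 1 0 0 0
t=4: a0@(4,0) a1@(4,0) a2@(0,1) a3@(4,0) a4@(4,0) a5@(4,0) a6@(4,0) a7@(0,1) a8@(0,1) | pheromone: 0 19 0 0 / 0 0 0 0 / 0 0 0 0 / 3 0 0 0 / 42 0 0 0 / 0 0 0 0
t=5: a0@(4,0) a1@(4,0) a2@(0,1) a3@(4,0) a4@(4,0) a5@(4,0) a6@(4,0) a7@(0,1) a8@(0,1) | pheromone: 0 24 0 0 / 0 0 0 0 / 0 0 0 0 / 2 0 0 0 / 53 0 0 0 / 0 0 0 0
t=6: a0@(4,0) a1@(4,0) a2@(0,1) a3@(4,0) a4@(4,0) a5@(4,0) a6@(4,0) a7@(0,1) a8@(0,1) | pheromone: 0 29 0 0 / 0 0 0 0 / 0 0 0 0 / 1 0 0 0 / 64 0 0 0 / 0 0 0 0

.F..
....
....
....
F...
....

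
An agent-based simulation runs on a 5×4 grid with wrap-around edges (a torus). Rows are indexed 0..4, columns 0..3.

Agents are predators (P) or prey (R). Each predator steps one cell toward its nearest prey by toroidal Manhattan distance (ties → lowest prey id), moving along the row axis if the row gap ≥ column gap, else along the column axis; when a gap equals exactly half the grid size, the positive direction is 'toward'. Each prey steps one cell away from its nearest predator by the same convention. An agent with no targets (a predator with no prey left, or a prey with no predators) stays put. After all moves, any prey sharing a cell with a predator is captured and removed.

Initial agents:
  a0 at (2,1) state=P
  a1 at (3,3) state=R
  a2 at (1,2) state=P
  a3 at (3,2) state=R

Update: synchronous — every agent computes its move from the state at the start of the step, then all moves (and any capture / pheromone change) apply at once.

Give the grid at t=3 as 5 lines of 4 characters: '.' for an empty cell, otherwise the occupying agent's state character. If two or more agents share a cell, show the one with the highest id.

t=1: a0@(3,1):P a1@(3,2):R a2@(2,2):P a3@(4,2):R
t=2: a0@(3,2):P a1@(3,3):R a2@(3,2):P a3@(0,2):R
t=3: a0@(3,3):P a1@(3,0):R a2@(3,3):P a3@(1,2):R

....
..R.
....
R..P
....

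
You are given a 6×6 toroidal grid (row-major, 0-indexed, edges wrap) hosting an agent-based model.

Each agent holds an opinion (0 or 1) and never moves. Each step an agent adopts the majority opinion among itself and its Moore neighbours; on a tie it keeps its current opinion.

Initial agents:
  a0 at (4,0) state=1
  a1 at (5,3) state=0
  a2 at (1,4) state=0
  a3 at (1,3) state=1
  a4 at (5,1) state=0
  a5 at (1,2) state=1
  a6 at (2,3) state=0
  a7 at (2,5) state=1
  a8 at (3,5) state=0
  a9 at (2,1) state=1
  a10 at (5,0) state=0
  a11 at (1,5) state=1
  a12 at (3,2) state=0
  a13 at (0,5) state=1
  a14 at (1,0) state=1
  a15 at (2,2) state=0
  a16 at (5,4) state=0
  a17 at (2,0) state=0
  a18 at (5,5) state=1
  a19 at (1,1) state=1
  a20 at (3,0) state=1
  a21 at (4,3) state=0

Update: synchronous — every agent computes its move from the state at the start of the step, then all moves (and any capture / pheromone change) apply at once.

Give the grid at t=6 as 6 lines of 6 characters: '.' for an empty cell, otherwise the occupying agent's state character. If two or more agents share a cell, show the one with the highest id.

t=1: a0@(4,0):1 a1@(5,3):0 a2@(1,4):1 a3@(1,3):0 a4@(5,1):0 a5@(1,2):1 a6@(2,3):0 a7@(2,5):1 a8@(3,5):1 a9@(2,1):1 a10@(5,0):1 a11@(1,5):1 a12@(3,2):0 a13@(0,5):1 a14@(1,0):1 a15@(2,2):1 a16@(5,4):0 a17@(2,0):1 a18@(5,5):1 a19@(1,1):1 a20@(3,0):1 a21@(4,3):0
t=2: a0@(4,0):1 a1@(5,3):0 a2@(1,4):1 a3@(1,3):1 a4@(5,1):1 a5@(1,2):1 a6@(2,3):0 a7@(2,5):1 a8@(3,5):1 a9@(2,1):1 a10@(5,0):1 a11@(1,5):1 a12@(3,2):0 a13@(0,5):1 a14@(1,0):1 a15@(2,2):1 a16@(5,4):0 a17@(2,0):1 a18@(5,5):1 a19@(1,1):1 a20@(3,0):1 a21@(4,3):0
t=3: a0@(4,0):1 a1@(5,3):0 a2@(1,4):1 a3@(1,3):1 a4@(5,1):1 a5@(1,2):1 a6@(2,3):1 a7@(2,5):1 a8@(3,5):1 a9@(2,1):1 a10@(5,0):1 a11@(1,5):1 a12@(3,2):0 a13@(0,5):1 a14@(1,0):1 a15@(2,2):1 a16@(5,4):0 a17@(2,0):1 a18@(5,5):1 a19@(1,1):1 a20@(3,0):1 a21@(4,3):0
t=4: a0@(4,0):1 a1@(5,3):0 a2@(1,4):1 a3@(1,3):1 a4@(5,1):1 a5@(1,2):1 a6@(2,3):1 a7@(2,5):1 a8@(3,5):1 a9@(2,1):1 a10@(5,0):1 a11@(1,5):1 a12@(3,2):1 a13@(0,5):1 a14@(1,0):1 a15@(2,2):1 a16@(5,4):0 a17@(2,0):1 a18@(5,5):1 a19@(1,1):1 a20@(3,0):1 a21@(4,3):0
t=5: (unchanged — steady state)

.....1
111111
1111.1
1.1..1
1..0..
11.001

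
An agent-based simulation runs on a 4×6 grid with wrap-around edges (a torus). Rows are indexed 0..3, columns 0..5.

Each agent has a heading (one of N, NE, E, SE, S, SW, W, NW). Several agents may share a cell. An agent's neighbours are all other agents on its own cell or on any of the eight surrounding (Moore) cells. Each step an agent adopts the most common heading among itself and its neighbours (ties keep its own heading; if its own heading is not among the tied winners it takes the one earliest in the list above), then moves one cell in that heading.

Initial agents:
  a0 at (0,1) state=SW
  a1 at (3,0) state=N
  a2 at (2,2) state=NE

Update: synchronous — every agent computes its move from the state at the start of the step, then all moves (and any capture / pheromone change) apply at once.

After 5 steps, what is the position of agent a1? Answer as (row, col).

(2, 0)

t=1: a0@(1,0):SW a1@(2,0):N a2@(1,3):NE
t=2: a0@(2,5):SW a1@(1,0):N a2@(0,4):NE
t=3: a0@(3,4):SW a1@(0,0):N a2@(3,5):NE
t=4: a0@(0,3):SW a1@(3,0):N a2@(2,0):NE
t=5: a0@(1,2):SW a1@(2,0):N a2@(1,1):NE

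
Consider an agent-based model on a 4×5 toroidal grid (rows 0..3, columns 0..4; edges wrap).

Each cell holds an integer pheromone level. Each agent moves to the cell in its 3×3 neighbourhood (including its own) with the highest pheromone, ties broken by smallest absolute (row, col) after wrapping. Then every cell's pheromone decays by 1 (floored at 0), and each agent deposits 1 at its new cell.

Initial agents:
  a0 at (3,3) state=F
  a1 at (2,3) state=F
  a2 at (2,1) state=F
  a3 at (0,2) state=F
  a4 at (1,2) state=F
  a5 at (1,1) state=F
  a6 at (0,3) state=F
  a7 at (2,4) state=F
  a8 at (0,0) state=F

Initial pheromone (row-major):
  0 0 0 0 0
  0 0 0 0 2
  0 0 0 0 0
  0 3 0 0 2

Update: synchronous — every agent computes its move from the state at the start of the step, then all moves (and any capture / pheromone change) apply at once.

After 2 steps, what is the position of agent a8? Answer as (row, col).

(3, 1)

t=1: a0@(3,4) a1@(1,4) a2@(3,1) a3@(3,1) a4@(0,1) a5@(0,0) a6@(1,4) a7@(1,4) a8@(3,1) | pheromone: 1 1 0 0 0 / 0 0 0 0 4 / 0 0 0 0 0 / 0 5 0 0 2
t=2: a0@(3,4) a1@(1,4) a2@(3,1) a3@(3,1) a4@(3,1) a5@(3,1) a6@(1,4) a7@(1,4) a8@(3,1) | pheromone: 0 0 0 0 0 / 0 0 0 0 6 / 0 0 0 0 0 / 0 9 0 0 2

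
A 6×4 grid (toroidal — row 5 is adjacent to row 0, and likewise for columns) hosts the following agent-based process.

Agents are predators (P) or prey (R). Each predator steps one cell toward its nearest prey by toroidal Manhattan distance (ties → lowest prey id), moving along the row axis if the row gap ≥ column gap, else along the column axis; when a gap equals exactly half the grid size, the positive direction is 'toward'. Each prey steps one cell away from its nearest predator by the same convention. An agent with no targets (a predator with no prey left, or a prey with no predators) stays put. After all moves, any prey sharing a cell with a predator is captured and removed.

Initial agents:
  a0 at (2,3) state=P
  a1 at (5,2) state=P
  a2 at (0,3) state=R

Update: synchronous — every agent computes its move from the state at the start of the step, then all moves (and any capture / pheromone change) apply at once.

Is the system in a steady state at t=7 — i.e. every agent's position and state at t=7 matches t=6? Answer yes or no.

t=1: a0@(1,3):P a1@(0,2):P a2@(5,3):R
t=2: a0@(0,3):P a1@(5,2):P a2@(4,3):R
t=3: a0@(5,3):P a1@(4,2):P a2@(3,3):R
t=4: a0@(4,3):P a1@(3,2):P a2@(2,3):R
t=5: a0@(3,3):P a1@(2,2):P a2@(1,3):R
t=6: a0@(2,3):P a1@(1,2):P a2@(0,3):R
t=7: a0@(1,3):P a1@(0,2):P a2@(5,3):R

no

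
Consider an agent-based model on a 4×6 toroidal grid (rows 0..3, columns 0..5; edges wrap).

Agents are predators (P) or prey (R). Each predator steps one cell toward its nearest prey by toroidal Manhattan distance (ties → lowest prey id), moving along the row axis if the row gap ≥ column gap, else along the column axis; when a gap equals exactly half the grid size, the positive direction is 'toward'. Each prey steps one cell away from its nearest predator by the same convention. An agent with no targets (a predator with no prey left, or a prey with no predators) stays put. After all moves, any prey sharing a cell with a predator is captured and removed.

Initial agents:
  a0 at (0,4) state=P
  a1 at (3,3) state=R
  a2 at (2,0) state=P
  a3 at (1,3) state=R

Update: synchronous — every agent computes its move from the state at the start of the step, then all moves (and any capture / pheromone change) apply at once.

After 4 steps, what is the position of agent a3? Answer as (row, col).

(3, 3)

t=1: a0@(3,4):P a1@(2,3):R a2@(2,1):P a3@(2,3):R
t=2: a0@(2,4):P a1@(1,3):R a2@(2,2):P a3@(1,3):R
t=3: a0@(1,4):P a1@(0,3):R a2@(1,2):P a3@(0,3):R
t=4: a0@(0,4):P a1@(3,3):R a2@(0,2):P a3@(3,3):R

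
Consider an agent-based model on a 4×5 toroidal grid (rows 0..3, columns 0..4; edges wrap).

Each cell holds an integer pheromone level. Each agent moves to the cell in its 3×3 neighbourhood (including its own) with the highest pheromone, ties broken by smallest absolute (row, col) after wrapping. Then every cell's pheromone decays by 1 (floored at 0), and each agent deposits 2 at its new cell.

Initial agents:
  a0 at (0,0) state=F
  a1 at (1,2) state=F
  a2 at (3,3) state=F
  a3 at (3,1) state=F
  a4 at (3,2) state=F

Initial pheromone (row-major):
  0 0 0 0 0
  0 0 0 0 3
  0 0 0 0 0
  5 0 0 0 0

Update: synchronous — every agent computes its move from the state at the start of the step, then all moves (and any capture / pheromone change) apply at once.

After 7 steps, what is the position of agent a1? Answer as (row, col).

t=1: a0@(3,0) a1@(0,1) a2@(0,2) a3@(3,0) a4@(0,1) | pheromone: 0 4 2 0 0 / 0 0 0 0 2 / 0 0 0 0 0 / 8 0 0 0 0
t=2: a0@(3,0) a1@(3,0) a2@(0,1) a3@(3,0) a4@(3,0) | pheromone: 0 5 1 0 0 / 0 0 0 0 1 / 0 0 0 0 0 / 15 0 0 0 0
t=3: a0@(3,0) a1@(3,0) a2@(3,0) a3@(3,0) a4@(3,0) | pheromone: 0 4 0 0 0 / 0 0 0 0 0 / 0 0 0 0 0 / 24 0 0 0 0
t=4: a0@(3,0) a1@(3,0) a2@(3,0) a3@(3,0) a4@(3,0) | pheromone: 0 3 0 0 0 / 0 0 0 0 0 / 0 0 0 0 0 / 33 0 0 0 0
t=5: a0@(3,0) a1@(3,0) a2@(3,0) a3@(3,0) a4@(3,0) | pheromone: 0 2 0 0 0 / 0 0 0 0 0 / 0 0 0 0 0 / 42 0 0 0 0
t=6: a0@(3,0) a1@(3,0) a2@(3,0) a3@(3,0) a4@(3,0) | pheromone: 0 1 0 0 0 / 0 0 0 0 0 / 0 0 0 0 0 / 51 0 0 0 0
t=7: a0@(3,0) a1@(3,0) a2@(3,0) a3@(3,0) a4@(3,0) | pheromone: 0 0 0 0 0 / 0 0 0 0 0 / 0 0 0 0 0 / 60 0 0 0 0

(3, 0)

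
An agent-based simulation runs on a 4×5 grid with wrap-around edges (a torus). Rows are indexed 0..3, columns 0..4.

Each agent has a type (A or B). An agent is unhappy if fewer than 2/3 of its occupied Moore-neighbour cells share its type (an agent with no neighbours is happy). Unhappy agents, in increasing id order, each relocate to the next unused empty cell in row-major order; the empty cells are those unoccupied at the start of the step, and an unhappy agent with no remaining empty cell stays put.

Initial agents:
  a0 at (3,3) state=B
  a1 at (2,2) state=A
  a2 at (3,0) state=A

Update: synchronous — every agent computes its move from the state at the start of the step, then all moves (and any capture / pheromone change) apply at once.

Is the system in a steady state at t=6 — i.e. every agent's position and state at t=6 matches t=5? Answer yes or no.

no

t=1: a0@(0,0):B a1@(0,1):A a2@(3,0):A
t=2: a0@(0,2):B a1@(0,3):A a2@(0,4):A
t=3: a0@(0,0):B a1@(0,1):A a2@(0,4):A
t=4: a0@(0,2):B a1@(0,3):A a2@(1,0):A
t=5: a0@(0,0):B a1@(0,1):A a2@(1,0):A
t=6: a0@(0,2):B a1@(0,3):A a2@(0,4):A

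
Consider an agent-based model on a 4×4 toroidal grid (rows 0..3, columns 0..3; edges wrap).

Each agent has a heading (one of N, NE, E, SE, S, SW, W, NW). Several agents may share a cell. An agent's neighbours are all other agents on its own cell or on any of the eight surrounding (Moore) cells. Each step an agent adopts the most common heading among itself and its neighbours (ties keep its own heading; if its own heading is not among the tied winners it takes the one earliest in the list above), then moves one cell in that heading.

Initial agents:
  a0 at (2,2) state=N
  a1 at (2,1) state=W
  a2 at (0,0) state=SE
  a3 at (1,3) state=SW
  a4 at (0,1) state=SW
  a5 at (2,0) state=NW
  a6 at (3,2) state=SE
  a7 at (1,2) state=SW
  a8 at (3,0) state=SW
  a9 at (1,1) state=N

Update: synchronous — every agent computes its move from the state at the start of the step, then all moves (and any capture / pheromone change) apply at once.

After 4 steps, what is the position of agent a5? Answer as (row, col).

(2, 0)

t=1: a0@(1,2):N a1@(1,1):N a2@(1,3):SW a3@(2,2):SW a4@(1,0):SW a5@(3,3):SW a6@(0,3):SE a7@(2,1):SW a8@(0,3):SW a9@(0,1):N
t=2: a0@(2,1):SW a1@(0,1):N a2@(2,2):SW a3@(3,1):SW a4@(2,3):SW a5@(0,2):SW a6@(1,2):SW a7@(3,0):SW a8@(1,2):SW a9@(3,1):N
t=3: a0@(3,0):SW a1@(1,0):SW a2@(3,1):SW a3@(0,0):SW a4@(3,2):SW a5@(1,1):SW a6@(2,1):SW a7@(0,3):SW a8@(2,1):SW a9@(0,0):SW
t=4: a0@(0,3):SW a1@(2,3):SW a2@(0,0):SW a3@(1,3):SW a4@(0,1):SW a5@(2,0):SW a6@(3,0):SW a7@(1,2):SW a8@(3,0):SW a9@(1,3):SW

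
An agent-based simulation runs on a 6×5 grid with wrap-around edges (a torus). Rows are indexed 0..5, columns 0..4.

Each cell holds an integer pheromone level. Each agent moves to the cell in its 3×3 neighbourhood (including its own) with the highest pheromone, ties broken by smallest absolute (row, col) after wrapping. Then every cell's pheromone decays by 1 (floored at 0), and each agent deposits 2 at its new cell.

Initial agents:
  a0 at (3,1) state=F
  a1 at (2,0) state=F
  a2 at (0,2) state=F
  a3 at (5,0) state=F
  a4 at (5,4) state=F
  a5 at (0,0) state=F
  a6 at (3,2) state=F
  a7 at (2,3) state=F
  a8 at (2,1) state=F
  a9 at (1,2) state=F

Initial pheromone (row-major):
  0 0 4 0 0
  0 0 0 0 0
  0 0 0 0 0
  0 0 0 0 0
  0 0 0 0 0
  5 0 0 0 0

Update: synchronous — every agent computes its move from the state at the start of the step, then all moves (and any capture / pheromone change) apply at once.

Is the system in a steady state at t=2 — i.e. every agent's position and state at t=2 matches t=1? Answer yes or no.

no

t=1: a0@(2,0) a1@(1,0) a2@(0,2) a3@(5,0) a4@(5,0) a5@(5,0) a6@(2,1) a7@(1,2) a8@(1,0) a9@(0,2) | pheromone: 0 0 7 0 0 / 4 0 2 0 0 / 2 2 0 0 0 / 0 0 0 0 0 / 0 0 0 0 0 / 10 0 0 0 0
t=2: a0@(1,0) a1@(1,0) a2@(0,2) a3@(5,0) a4@(5,0) a5@(5,0) a6@(1,0) a7@(0,2) a8@(1,0) a9@(0,2) | pheromone: 0 0 12 0 0 / 11 0 1 0 0 / 1 1 0 0 0 / 0 0 0 0 0 / 0 0 0 0 0 / 15 0 0 0 0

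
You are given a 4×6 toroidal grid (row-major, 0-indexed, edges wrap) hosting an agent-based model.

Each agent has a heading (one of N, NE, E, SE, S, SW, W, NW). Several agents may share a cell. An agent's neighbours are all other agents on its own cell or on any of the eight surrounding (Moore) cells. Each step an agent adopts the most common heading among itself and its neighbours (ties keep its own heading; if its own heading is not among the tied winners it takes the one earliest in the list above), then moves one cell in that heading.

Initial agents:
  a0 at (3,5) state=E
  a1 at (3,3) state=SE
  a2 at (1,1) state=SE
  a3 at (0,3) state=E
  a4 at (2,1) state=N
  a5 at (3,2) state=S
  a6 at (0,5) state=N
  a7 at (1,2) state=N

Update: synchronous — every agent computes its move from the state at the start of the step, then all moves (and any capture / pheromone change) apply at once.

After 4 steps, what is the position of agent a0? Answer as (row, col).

t=1: a0@(3,0):E a1@(0,4):SE a2@(0,1):N a3@(0,4):E a4@(1,1):N a5@(0,2):S a6@(3,5):N a7@(0,2):N
t=2: a0@(2,0):N a1@(1,5):SE a2@(3,1):N a3@(0,5):E a4@(0,1):N a5@(3,2):N a6@(3,0):E a7@(3,2):N
t=3: a0@(1,0):N a1@(2,0):SE a2@(2,1):N a3@(0,0):E a4@(3,1):N a5@(2,2):N a6@(2,0):N a7@(2,2):N
t=4: a0@(0,0):N a1@(1,0):N a2@(1,1):N a3@(3,0):N a4@(2,1):N a5@(1,2):N a6@(1,0):N a7@(1,2):N

(0, 0)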